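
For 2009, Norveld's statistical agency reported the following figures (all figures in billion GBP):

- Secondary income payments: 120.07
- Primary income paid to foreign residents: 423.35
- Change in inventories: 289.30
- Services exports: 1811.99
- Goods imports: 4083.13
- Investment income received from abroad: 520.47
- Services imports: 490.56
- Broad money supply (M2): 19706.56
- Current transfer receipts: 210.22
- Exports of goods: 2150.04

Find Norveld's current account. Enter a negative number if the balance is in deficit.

Goods balance = 2150.04 - 4083.13 = -1933.09
Services balance = 1811.99 - 490.56 = 1321.43
Trade balance (goods + services) = -1933.09 + 1321.43 = -611.66
Net primary income = 520.47 - 423.35 = 97.12
Net secondary income = 210.22 - 120.07 = 90.15
Current account = -611.66 + 97.12 + 90.15 = -424.39

-424.39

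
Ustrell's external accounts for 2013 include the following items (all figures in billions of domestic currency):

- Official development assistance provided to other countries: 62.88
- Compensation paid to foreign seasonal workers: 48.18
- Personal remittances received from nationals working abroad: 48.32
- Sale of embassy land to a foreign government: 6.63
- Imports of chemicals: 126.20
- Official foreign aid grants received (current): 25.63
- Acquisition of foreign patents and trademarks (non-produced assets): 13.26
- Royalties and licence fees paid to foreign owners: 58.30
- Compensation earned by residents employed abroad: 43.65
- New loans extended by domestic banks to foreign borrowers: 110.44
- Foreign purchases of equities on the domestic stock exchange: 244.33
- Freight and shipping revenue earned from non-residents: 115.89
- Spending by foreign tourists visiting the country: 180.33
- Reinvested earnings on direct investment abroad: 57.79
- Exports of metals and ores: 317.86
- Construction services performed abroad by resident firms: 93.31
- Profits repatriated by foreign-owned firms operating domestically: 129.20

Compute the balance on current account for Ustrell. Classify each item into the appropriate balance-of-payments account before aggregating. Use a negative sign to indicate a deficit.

Goods: 317.86 - 126.20 = 191.66
Services: 180.33 + 93.31 + 115.89 - 58.30 = 331.23
Primary income: -129.20 + 57.79 - 48.18 + 43.65 = -75.94
Secondary income: 48.32 + 25.63 - 62.88 = 11.07
Current account = 191.66 + 331.23 + (-75.94) + 11.07 = 458.02
(Excluded from the current account — capital account: sale of embassy land to a foreign government 6.63, acquisition of foreign patents and trademarks (non-produced assets) 13.26; financial account: new loans extended by domestic banks to foreign borrowers 110.44, foreign purchases of equities on the domestic stock exchange 244.33.)

458.02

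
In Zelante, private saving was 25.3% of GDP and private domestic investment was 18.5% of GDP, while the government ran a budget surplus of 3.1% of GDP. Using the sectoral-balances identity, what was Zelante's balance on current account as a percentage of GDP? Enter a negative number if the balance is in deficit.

By the sectoral-balances identity, CA = (S_private - I) + (T - G).
Private balance = 25.3 - 18.5 = 6.8
Government balance (T - G) = 3.1
CA = 6.8 + 3.1 = 9.9

9.9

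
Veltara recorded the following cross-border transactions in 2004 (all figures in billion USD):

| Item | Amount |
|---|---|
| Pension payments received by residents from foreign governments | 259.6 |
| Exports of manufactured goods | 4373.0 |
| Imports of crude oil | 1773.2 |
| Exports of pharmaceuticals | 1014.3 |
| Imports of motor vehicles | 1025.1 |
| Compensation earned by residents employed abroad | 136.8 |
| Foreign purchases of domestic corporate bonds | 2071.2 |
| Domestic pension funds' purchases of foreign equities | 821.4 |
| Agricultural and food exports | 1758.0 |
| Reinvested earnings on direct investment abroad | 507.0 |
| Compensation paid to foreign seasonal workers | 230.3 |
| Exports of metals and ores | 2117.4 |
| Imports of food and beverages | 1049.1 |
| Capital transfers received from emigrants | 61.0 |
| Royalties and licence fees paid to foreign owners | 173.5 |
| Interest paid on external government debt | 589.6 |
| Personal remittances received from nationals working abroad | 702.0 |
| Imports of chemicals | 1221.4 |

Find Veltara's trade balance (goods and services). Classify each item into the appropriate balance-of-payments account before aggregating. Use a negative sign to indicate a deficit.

Goods: 1014.3 + 1758.0 + 4373.0 - 1025.1 - 1773.2 + 2117.4 - 1221.4 - 1049.1 = 4193.9
Services: -173.5
Trade balance = 4193.9 + (-173.5) = 4020.4
(Excluded from the trade balance — secondary income: pension payments received by residents from foreign governments 259.6, personal remittances received from nationals working abroad 702.0; primary income: compensation earned by residents employed abroad 136.8, reinvested earnings on direct investment abroad 507.0, compensation paid to foreign seasonal workers 230.3, interest paid on external government debt 589.6; financial account: foreign purchases of domestic corporate bonds 2071.2, domestic pension funds' purchases of foreign equities 821.4; capital account: capital transfers received from emigrants 61.0.)

4020.4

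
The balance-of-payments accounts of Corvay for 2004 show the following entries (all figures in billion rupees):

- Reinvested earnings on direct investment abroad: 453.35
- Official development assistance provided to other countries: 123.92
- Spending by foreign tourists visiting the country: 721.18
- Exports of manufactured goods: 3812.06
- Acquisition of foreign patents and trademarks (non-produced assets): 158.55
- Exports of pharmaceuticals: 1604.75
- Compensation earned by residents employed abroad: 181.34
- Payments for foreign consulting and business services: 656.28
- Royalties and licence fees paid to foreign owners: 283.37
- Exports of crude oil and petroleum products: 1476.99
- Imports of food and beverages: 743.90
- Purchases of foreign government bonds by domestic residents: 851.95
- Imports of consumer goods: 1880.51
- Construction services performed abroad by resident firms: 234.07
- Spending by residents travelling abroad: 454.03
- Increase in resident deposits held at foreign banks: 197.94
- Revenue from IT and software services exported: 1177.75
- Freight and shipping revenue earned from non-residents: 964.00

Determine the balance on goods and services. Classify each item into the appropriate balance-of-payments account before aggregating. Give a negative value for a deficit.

5972.71

Goods: 1604.75 - 743.90 - 1880.51 + 1476.99 + 3812.06 = 4269.39
Services: 1177.75 - 656.28 + 721.18 - 454.03 - 283.37 + 964.00 + 234.07 = 1703.32
Trade balance = 4269.39 + 1703.32 = 5972.71
(Excluded from the trade balance — primary income: reinvested earnings on direct investment abroad 453.35, compensation earned by residents employed abroad 181.34; secondary income: official development assistance provided to other countries 123.92; capital account: acquisition of foreign patents and trademarks (non-produced assets) 158.55; financial account: purchases of foreign government bonds by domestic residents 851.95, increase in resident deposits held at foreign banks 197.94.)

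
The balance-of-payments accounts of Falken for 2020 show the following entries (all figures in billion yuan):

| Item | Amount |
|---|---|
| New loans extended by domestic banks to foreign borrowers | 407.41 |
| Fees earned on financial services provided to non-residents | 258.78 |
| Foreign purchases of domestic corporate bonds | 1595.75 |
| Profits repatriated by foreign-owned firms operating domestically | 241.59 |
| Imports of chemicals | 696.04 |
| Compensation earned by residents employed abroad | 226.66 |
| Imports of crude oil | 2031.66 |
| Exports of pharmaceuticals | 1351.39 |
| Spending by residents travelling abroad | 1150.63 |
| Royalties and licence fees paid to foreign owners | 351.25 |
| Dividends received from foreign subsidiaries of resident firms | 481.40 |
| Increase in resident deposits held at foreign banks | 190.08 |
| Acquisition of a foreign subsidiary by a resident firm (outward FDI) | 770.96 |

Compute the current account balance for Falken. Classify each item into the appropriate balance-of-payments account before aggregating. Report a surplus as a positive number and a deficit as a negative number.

Goods: -2031.66 - 696.04 + 1351.39 = -1376.31
Services: -1150.63 - 351.25 + 258.78 = -1243.10
Primary income: 226.66 + 481.40 - 241.59 = 466.47
Current account = (-1376.31) + (-1243.10) + 466.47 = -2152.94
(Excluded from the current account — financial account: new loans extended by domestic banks to foreign borrowers 407.41, foreign purchases of domestic corporate bonds 1595.75, increase in resident deposits held at foreign banks 190.08, acquisition of a foreign subsidiary by a resident firm (outward FDI) 770.96.)

-2152.94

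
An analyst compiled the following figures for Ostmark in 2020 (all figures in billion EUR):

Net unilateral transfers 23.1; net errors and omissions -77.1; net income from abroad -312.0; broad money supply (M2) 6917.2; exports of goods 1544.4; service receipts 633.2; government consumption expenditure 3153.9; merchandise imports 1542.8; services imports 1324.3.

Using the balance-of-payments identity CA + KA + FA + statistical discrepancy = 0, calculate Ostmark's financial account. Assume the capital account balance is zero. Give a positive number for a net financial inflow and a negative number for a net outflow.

Goods balance = 1544.4 - 1542.8 = 1.6
Services balance = 633.2 - 1324.3 = -691.1
Trade balance (goods + services) = 1.6 + (-691.1) = -689.5
Net primary income = -312.0
Net secondary income = 23.1
Current account = -689.5 + (-312.0) + 23.1 = -978.4
Financial account = -(-978.4 + (-77.1)) = 1055.5

1055.5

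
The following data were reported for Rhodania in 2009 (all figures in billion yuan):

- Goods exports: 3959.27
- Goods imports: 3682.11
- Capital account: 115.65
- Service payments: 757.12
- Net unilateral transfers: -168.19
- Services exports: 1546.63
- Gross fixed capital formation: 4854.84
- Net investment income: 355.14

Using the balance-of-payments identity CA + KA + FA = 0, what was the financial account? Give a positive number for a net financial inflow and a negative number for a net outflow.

-1369.27

Goods balance = 3959.27 - 3682.11 = 277.16
Services balance = 1546.63 - 757.12 = 789.51
Trade balance (goods + services) = 277.16 + 789.51 = 1066.67
Net primary income = 355.14
Net secondary income = -168.19
Current account = 1066.67 + 355.14 + (-168.19) = 1253.62
Financial account = -(1253.62 + 115.65) = -1369.27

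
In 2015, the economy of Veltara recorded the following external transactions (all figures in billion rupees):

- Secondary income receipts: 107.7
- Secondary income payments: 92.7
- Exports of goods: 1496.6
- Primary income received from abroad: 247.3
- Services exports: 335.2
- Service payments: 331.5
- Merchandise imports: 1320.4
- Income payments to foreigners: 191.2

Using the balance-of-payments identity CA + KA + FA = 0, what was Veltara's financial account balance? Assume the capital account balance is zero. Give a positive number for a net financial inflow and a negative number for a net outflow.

-251.0

Goods balance = 1496.6 - 1320.4 = 176.2
Services balance = 335.2 - 331.5 = 3.7
Trade balance (goods + services) = 176.2 + 3.7 = 179.9
Net primary income = 247.3 - 191.2 = 56.1
Net secondary income = 107.7 - 92.7 = 15.0
Current account = 179.9 + 56.1 + 15.0 = 251.0
Financial account = -(251.0) = -251.0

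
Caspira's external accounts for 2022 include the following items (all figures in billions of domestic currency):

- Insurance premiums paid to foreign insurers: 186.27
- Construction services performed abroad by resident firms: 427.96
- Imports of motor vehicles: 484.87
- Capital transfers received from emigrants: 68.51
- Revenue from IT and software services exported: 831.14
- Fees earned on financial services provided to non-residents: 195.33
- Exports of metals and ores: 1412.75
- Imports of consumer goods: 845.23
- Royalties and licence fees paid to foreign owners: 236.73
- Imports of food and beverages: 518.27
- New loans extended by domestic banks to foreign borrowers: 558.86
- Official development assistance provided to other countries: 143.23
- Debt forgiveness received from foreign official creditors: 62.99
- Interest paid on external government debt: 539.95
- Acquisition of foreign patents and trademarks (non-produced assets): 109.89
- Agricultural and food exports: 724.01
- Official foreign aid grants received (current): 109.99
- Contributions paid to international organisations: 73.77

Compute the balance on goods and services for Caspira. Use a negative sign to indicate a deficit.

Goods: -518.27 - 845.23 + 1412.75 + 724.01 - 484.87 = 288.39
Services: -186.27 + 427.96 + 831.14 - 236.73 + 195.33 = 1031.43
Trade balance = 288.39 + 1031.43 = 1319.82
(Excluded from the trade balance — capital account: capital transfers received from emigrants 68.51, debt forgiveness received from foreign official creditors 62.99, acquisition of foreign patents and trademarks (non-produced assets) 109.89; financial account: new loans extended by domestic banks to foreign borrowers 558.86; secondary income: official development assistance provided to other countries 143.23, official foreign aid grants received (current) 109.99, contributions paid to international organisations 73.77; primary income: interest paid on external government debt 539.95.)

1319.82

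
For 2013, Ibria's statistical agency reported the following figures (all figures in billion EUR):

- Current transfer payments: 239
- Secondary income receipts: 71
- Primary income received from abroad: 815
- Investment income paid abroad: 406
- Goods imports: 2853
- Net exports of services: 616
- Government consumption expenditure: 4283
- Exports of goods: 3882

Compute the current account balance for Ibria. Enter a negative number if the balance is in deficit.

1886

Goods balance = 3882 - 2853 = 1029
Services balance = 616
Trade balance (goods + services) = 1029 + 616 = 1645
Net primary income = 815 - 406 = 409
Net secondary income = 71 - 239 = -168
Current account = 1645 + 409 + (-168) = 1886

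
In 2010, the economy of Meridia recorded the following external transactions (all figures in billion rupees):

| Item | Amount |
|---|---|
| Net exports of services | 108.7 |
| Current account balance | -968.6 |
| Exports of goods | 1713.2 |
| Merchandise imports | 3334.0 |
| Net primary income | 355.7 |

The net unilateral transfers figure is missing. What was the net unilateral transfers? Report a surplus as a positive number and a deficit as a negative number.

187.8

Current account = goods balance + services balance + net primary income + net secondary income
Sum of the known components = -1156.4
Net unilateral transfers = CA - (known components) = -968.6 - (-1156.4) = 187.8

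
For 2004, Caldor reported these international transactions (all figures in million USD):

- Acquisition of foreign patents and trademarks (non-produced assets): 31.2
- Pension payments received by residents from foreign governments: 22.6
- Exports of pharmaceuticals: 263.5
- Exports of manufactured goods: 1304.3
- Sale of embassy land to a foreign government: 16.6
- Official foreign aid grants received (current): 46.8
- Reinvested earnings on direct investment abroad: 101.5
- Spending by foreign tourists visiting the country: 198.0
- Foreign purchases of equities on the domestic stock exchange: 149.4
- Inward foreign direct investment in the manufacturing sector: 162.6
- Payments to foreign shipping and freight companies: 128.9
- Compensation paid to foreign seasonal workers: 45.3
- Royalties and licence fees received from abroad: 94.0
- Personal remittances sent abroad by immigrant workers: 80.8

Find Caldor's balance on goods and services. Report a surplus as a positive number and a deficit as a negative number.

1730.9

Goods: 263.5 + 1304.3 = 1567.8
Services: 94.0 + 198.0 - 128.9 = 163.1
Trade balance = 1567.8 + 163.1 = 1730.9
(Excluded from the trade balance — capital account: acquisition of foreign patents and trademarks (non-produced assets) 31.2, sale of embassy land to a foreign government 16.6; secondary income: pension payments received by residents from foreign governments 22.6, official foreign aid grants received (current) 46.8, personal remittances sent abroad by immigrant workers 80.8; primary income: reinvested earnings on direct investment abroad 101.5, compensation paid to foreign seasonal workers 45.3; financial account: foreign purchases of equities on the domestic stock exchange 149.4, inward foreign direct investment in the manufacturing sector 162.6.)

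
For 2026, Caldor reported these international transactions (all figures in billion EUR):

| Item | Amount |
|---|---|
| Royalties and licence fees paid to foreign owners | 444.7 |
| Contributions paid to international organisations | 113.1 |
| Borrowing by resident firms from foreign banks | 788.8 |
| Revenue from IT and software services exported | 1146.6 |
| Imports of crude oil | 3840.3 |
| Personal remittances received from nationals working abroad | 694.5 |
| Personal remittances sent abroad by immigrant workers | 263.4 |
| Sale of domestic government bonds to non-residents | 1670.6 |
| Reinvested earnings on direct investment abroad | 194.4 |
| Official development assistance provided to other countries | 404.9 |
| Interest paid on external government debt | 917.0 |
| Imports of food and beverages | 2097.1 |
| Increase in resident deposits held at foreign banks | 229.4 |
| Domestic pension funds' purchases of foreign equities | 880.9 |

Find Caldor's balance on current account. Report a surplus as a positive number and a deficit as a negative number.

-6045.0

Goods: -2097.1 - 3840.3 = -5937.4
Services: -444.7 + 1146.6 = 701.9
Primary income: 194.4 - 917.0 = -722.6
Secondary income: -404.9 - 113.1 + 694.5 - 263.4 = -86.9
Current account = (-5937.4) + 701.9 + (-722.6) + (-86.9) = -6045.0
(Excluded from the current account — financial account: borrowing by resident firms from foreign banks 788.8, sale of domestic government bonds to non-residents 1670.6, increase in resident deposits held at foreign banks 229.4, domestic pension funds' purchases of foreign equities 880.9.)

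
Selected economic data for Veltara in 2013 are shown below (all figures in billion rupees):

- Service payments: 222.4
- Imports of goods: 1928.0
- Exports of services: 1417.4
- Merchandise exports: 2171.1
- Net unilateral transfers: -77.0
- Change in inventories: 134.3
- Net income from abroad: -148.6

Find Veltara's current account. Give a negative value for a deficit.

Goods balance = 2171.1 - 1928.0 = 243.1
Services balance = 1417.4 - 222.4 = 1195.0
Trade balance (goods + services) = 243.1 + 1195.0 = 1438.1
Net primary income = -148.6
Net secondary income = -77.0
Current account = 1438.1 + (-148.6) + (-77.0) = 1212.5

1212.5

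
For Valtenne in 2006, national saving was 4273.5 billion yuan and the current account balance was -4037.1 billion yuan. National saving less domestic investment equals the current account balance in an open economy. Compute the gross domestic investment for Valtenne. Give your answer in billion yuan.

I = S - CA = 4273.5 - (-4037.1) = 8310.6

8310.6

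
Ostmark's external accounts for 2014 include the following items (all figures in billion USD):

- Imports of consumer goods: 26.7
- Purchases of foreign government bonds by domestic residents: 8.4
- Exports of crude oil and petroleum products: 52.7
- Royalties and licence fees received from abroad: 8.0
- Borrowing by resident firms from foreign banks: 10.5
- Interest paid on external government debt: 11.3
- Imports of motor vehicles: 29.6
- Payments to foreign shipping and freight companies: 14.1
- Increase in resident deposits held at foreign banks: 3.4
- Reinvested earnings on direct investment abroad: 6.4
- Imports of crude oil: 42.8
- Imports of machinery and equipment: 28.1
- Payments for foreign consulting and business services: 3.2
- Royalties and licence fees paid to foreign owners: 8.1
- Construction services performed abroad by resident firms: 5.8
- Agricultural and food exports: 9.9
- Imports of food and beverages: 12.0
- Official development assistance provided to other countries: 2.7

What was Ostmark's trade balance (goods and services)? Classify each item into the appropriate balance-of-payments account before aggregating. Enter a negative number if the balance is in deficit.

Goods: -26.7 - 42.8 - 29.6 - 12.0 + 9.9 - 28.1 + 52.7 = -76.6
Services: -3.2 + 5.8 - 14.1 + 8.0 - 8.1 = -11.6
Trade balance = -76.6 + (-11.6) = -88.2
(Excluded from the trade balance — financial account: purchases of foreign government bonds by domestic residents 8.4, borrowing by resident firms from foreign banks 10.5, increase in resident deposits held at foreign banks 3.4; primary income: interest paid on external government debt 11.3, reinvested earnings on direct investment abroad 6.4; secondary income: official development assistance provided to other countries 2.7.)

-88.2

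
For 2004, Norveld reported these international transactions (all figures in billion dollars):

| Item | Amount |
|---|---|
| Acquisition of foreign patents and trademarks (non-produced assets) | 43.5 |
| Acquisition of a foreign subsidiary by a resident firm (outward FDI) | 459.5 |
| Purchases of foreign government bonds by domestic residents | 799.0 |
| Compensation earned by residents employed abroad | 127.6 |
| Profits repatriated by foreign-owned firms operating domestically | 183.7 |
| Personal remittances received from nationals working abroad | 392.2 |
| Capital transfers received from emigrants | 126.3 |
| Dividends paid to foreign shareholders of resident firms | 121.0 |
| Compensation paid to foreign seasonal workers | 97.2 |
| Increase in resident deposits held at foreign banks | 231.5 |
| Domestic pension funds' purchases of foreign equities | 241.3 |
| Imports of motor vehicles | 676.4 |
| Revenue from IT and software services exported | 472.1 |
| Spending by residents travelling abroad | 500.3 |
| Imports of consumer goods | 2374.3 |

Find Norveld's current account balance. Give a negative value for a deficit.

-2961.0

Goods: -676.4 - 2374.3 = -3050.7
Services: 472.1 - 500.3 = -28.2
Primary income: -97.2 - 121.0 + 127.6 - 183.7 = -274.3
Secondary income: 392.2
Current account = (-3050.7) + (-28.2) + (-274.3) + 392.2 = -2961.0
(Excluded from the current account — capital account: acquisition of foreign patents and trademarks (non-produced assets) 43.5, capital transfers received from emigrants 126.3; financial account: acquisition of a foreign subsidiary by a resident firm (outward FDI) 459.5, purchases of foreign government bonds by domestic residents 799.0, increase in resident deposits held at foreign banks 231.5, domestic pension funds' purchases of foreign equities 241.3.)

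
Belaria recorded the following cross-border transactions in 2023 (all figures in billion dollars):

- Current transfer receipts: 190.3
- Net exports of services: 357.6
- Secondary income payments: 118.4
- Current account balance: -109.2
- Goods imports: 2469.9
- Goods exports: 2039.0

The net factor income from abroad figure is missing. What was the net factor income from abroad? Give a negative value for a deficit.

-107.8

Current account = goods balance + services balance + net primary income + net secondary income
Sum of the known components = -1.4
Net factor income from abroad = CA - (known components) = -109.2 - (-1.4) = -107.8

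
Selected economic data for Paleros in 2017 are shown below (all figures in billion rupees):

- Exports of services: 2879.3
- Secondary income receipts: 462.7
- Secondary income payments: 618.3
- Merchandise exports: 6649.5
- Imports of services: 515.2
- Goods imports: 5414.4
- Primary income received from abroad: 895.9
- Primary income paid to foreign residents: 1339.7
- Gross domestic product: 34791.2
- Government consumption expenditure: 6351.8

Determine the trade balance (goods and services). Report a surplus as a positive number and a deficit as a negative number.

Goods balance = 6649.5 - 5414.4 = 1235.1
Services balance = 2879.3 - 515.2 = 2364.1
Trade balance (goods + services) = 1235.1 + 2364.1 = 3599.2

3599.2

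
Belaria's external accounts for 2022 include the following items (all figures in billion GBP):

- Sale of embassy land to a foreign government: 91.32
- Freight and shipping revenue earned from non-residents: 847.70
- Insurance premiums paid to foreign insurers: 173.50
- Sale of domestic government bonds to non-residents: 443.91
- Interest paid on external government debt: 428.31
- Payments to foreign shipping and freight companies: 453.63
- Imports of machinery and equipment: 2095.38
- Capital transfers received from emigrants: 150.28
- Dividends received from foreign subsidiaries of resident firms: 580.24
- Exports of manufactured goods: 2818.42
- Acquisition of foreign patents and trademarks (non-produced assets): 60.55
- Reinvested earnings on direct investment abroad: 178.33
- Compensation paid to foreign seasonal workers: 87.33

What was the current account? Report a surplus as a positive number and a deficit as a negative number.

1186.54

Goods: -2095.38 + 2818.42 = 723.04
Services: 847.70 - 453.63 - 173.50 = 220.57
Primary income: 580.24 - 87.33 - 428.31 + 178.33 = 242.93
Current account = 723.04 + 220.57 + 242.93 = 1186.54
(Excluded from the current account — capital account: sale of embassy land to a foreign government 91.32, capital transfers received from emigrants 150.28, acquisition of foreign patents and trademarks (non-produced assets) 60.55; financial account: sale of domestic government bonds to non-residents 443.91.)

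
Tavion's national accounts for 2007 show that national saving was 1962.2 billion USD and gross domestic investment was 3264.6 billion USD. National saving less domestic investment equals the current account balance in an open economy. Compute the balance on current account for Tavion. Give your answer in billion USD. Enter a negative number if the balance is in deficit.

CA = S - I = 1962.2 - 3264.6 = -1302.4

-1302.4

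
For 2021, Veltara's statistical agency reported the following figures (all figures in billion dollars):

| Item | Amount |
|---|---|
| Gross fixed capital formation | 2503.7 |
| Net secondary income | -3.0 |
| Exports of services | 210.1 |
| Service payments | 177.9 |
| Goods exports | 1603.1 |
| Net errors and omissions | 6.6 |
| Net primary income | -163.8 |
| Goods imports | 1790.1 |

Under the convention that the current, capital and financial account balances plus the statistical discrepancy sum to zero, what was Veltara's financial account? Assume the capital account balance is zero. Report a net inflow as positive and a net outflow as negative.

315.0

Goods balance = 1603.1 - 1790.1 = -187.0
Services balance = 210.1 - 177.9 = 32.2
Trade balance (goods + services) = -187.0 + 32.2 = -154.8
Net primary income = -163.8
Net secondary income = -3.0
Current account = -154.8 + (-163.8) + (-3.0) = -321.6
Financial account = -(-321.6 + 6.6) = 315.0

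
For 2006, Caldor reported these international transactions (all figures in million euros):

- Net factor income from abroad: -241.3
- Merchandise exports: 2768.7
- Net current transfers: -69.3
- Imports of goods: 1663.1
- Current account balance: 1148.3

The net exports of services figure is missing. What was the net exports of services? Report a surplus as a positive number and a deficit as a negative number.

353.3

Current account = goods balance + services balance + net primary income + net secondary income
Sum of the known components = 795.0
Net exports of services = CA - (known components) = 1148.3 - 795.0 = 353.3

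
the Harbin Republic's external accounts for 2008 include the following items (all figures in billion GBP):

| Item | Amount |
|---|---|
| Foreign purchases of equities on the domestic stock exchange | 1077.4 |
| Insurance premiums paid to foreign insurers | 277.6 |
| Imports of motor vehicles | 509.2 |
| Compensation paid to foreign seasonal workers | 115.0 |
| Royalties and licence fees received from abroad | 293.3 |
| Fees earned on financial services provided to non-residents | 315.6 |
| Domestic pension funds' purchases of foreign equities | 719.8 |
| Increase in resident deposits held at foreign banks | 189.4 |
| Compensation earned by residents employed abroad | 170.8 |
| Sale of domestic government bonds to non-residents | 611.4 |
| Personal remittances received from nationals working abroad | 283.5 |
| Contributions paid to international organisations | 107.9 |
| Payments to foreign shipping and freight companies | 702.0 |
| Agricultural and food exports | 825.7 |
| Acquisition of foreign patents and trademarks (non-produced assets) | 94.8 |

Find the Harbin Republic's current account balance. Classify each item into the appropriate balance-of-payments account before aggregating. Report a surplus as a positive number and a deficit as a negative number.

177.2

Goods: 825.7 - 509.2 = 316.5
Services: -702.0 + 315.6 + 293.3 - 277.6 = -370.7
Primary income: 170.8 - 115.0 = 55.8
Secondary income: -107.9 + 283.5 = 175.6
Current account = 316.5 + (-370.7) + 55.8 + 175.6 = 177.2
(Excluded from the current account — financial account: foreign purchases of equities on the domestic stock exchange 1077.4, domestic pension funds' purchases of foreign equities 719.8, increase in resident deposits held at foreign banks 189.4, sale of domestic government bonds to non-residents 611.4; capital account: acquisition of foreign patents and trademarks (non-produced assets) 94.8.)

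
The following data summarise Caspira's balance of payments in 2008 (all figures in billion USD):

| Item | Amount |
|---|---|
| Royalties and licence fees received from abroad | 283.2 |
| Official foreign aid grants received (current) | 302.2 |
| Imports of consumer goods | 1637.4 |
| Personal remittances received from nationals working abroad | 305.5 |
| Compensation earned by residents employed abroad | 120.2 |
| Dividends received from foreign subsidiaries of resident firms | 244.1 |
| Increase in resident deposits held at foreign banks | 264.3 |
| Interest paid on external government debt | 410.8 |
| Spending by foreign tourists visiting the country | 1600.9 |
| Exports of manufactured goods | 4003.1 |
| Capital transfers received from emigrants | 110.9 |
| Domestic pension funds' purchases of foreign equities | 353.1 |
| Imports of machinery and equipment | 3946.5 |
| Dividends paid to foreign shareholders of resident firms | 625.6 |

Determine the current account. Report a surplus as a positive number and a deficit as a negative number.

Goods: 4003.1 - 1637.4 - 3946.5 = -1580.8
Services: 283.2 + 1600.9 = 1884.1
Primary income: -625.6 + 120.2 + 244.1 - 410.8 = -672.1
Secondary income: 302.2 + 305.5 = 607.7
Current account = (-1580.8) + 1884.1 + (-672.1) + 607.7 = 238.9
(Excluded from the current account — financial account: increase in resident deposits held at foreign banks 264.3, domestic pension funds' purchases of foreign equities 353.1; capital account: capital transfers received from emigrants 110.9.)

238.9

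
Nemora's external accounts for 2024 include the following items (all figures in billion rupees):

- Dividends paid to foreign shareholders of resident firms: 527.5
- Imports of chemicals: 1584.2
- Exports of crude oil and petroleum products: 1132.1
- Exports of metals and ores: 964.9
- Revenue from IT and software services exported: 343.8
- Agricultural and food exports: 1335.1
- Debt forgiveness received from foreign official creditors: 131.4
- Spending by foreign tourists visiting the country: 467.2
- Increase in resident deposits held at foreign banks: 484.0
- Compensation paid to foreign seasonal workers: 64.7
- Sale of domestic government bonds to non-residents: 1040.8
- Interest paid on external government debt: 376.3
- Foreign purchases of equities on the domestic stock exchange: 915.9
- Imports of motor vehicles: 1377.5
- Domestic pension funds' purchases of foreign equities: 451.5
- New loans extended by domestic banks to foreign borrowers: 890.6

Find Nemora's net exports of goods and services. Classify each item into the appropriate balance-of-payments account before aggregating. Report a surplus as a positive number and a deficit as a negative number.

1281.4

Goods: 964.9 + 1132.1 - 1377.5 - 1584.2 + 1335.1 = 470.4
Services: 467.2 + 343.8 = 811.0
Trade balance = 470.4 + 811.0 = 1281.4
(Excluded from the trade balance — primary income: dividends paid to foreign shareholders of resident firms 527.5, compensation paid to foreign seasonal workers 64.7, interest paid on external government debt 376.3; capital account: debt forgiveness received from foreign official creditors 131.4; financial account: increase in resident deposits held at foreign banks 484.0, sale of domestic government bonds to non-residents 1040.8, foreign purchases of equities on the domestic stock exchange 915.9, domestic pension funds' purchases of foreign equities 451.5, new loans extended by domestic banks to foreign borrowers 890.6.)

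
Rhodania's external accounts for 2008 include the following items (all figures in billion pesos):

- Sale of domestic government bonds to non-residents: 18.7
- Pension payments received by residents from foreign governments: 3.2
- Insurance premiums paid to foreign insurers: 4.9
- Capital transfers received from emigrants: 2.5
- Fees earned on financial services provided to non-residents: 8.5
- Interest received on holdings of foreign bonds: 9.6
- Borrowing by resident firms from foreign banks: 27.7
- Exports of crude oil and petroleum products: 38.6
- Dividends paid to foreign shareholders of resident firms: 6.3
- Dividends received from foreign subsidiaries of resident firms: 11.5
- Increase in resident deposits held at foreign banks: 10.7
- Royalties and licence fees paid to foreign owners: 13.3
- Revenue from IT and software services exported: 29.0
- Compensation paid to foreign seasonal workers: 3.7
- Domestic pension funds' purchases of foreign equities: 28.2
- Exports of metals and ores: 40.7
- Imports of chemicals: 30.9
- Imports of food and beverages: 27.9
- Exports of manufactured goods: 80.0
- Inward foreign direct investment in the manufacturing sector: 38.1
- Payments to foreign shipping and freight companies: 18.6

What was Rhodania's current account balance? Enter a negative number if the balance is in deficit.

115.5

Goods: 38.6 + 80.0 + 40.7 - 30.9 - 27.9 = 100.5
Services: 8.5 - 13.3 - 18.6 + 29.0 - 4.9 = 0.7
Primary income: -3.7 + 11.5 - 6.3 + 9.6 = 11.1
Secondary income: 3.2
Current account = 100.5 + 0.7 + 11.1 + 3.2 = 115.5
(Excluded from the current account — financial account: sale of domestic government bonds to non-residents 18.7, borrowing by resident firms from foreign banks 27.7, increase in resident deposits held at foreign banks 10.7, domestic pension funds' purchases of foreign equities 28.2, inward foreign direct investment in the manufacturing sector 38.1; capital account: capital transfers received from emigrants 2.5.)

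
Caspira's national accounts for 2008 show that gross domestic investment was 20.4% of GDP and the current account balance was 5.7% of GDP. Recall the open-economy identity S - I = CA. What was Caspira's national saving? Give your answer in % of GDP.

26.1

S = I + CA = 20.4 + 5.7 = 26.1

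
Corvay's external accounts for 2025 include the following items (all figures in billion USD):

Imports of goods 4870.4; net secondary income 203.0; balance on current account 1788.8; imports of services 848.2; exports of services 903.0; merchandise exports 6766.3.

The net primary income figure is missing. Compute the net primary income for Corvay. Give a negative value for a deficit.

Current account = goods balance + services balance + net primary income + net secondary income
Sum of the known components = 2153.7
Net primary income = CA - (known components) = 1788.8 - 2153.7 = -364.9

-364.9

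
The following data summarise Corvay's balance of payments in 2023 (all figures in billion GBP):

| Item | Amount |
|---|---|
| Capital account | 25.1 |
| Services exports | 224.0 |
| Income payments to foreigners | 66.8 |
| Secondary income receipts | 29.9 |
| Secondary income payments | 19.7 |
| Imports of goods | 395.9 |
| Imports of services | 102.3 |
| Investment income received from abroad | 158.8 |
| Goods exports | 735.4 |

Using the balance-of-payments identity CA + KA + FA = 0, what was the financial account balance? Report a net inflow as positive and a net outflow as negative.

-588.5

Goods balance = 735.4 - 395.9 = 339.5
Services balance = 224.0 - 102.3 = 121.7
Trade balance (goods + services) = 339.5 + 121.7 = 461.2
Net primary income = 158.8 - 66.8 = 92.0
Net secondary income = 29.9 - 19.7 = 10.2
Current account = 461.2 + 92.0 + 10.2 = 563.4
Financial account = -(563.4 + 25.1) = -588.5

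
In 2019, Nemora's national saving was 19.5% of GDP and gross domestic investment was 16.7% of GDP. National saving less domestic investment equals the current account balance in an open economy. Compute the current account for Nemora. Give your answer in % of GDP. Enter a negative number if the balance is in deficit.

CA = S - I = 19.5 - 16.7 = 2.8

2.8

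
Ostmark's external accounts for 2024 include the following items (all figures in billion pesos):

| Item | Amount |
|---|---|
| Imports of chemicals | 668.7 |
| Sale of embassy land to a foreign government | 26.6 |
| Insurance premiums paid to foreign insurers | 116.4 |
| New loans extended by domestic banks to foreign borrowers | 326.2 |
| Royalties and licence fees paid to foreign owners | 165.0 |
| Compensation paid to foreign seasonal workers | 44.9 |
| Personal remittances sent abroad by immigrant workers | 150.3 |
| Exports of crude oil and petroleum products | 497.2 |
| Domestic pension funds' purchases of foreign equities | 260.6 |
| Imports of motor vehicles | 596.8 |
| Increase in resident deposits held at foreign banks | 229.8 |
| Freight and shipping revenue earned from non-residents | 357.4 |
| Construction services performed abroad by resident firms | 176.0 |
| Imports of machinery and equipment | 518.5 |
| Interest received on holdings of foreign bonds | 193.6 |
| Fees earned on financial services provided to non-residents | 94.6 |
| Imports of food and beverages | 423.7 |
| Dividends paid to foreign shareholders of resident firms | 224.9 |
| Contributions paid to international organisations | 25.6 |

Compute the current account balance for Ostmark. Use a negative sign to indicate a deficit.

-1616.0

Goods: -668.7 - 596.8 - 518.5 + 497.2 - 423.7 = -1710.5
Services: 176.0 - 116.4 - 165.0 + 94.6 + 357.4 = 346.6
Primary income: -224.9 + 193.6 - 44.9 = -76.2
Secondary income: -25.6 - 150.3 = -175.9
Current account = (-1710.5) + 346.6 + (-76.2) + (-175.9) = -1616.0
(Excluded from the current account — capital account: sale of embassy land to a foreign government 26.6; financial account: new loans extended by domestic banks to foreign borrowers 326.2, domestic pension funds' purchases of foreign equities 260.6, increase in resident deposits held at foreign banks 229.8.)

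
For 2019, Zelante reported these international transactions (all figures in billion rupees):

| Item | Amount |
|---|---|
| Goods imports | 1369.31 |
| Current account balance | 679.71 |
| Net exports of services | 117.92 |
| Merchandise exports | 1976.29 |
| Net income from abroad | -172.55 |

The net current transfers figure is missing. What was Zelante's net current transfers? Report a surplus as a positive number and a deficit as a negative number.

Current account = goods balance + services balance + net primary income + net secondary income
Sum of the known components = 552.35
Net current transfers = CA - (known components) = 679.71 - 552.35 = 127.36

127.36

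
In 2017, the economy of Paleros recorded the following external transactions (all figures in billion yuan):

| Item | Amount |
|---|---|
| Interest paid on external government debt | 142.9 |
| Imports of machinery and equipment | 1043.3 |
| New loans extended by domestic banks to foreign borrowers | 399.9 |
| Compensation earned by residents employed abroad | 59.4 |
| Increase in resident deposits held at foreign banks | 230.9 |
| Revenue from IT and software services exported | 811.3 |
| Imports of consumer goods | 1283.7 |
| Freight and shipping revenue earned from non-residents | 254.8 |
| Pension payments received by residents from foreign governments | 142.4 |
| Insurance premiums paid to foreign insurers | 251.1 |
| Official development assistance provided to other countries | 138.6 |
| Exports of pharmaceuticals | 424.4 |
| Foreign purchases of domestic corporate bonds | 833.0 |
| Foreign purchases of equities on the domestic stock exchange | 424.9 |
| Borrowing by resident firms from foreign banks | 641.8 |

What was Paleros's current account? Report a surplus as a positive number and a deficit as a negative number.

Goods: -1283.7 + 424.4 - 1043.3 = -1902.6
Services: 811.3 + 254.8 - 251.1 = 815.0
Primary income: -142.9 + 59.4 = -83.5
Secondary income: 142.4 - 138.6 = 3.8
Current account = (-1902.6) + 815.0 + (-83.5) + 3.8 = -1167.3
(Excluded from the current account — financial account: new loans extended by domestic banks to foreign borrowers 399.9, increase in resident deposits held at foreign banks 230.9, foreign purchases of domestic corporate bonds 833.0, foreign purchases of equities on the domestic stock exchange 424.9, borrowing by resident firms from foreign banks 641.8.)

-1167.3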